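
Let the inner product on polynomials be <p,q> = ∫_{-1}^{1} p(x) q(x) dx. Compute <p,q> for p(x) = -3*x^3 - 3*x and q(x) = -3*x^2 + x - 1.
<p,q> = -16/5

Expand the product: p(x)·q(x) = 9*x^5 - 3*x^4 + 12*x^3 - 3*x^2 + 3*x.
∫_{-1}^{1} of each monomial x^k gives [2/(k+1) if k even, 0 if k odd]. Integrating term-by-term (or equivalently evaluating the antiderivative F(x) = 3*x^6/2 - 3*x^5/5 + 3*x^4 - x^3 + 3*x^2/2 at the endpoints):
  F(1) − F(−1) = 22/5 − (38/5) = -16/5.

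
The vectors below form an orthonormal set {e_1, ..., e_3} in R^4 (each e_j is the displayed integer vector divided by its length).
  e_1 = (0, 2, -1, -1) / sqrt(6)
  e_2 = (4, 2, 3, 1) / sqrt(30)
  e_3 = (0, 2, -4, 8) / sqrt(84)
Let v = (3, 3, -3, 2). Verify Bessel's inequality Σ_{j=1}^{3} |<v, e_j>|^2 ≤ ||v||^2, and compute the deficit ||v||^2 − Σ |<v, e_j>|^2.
Σ |<v, e_j>|^2 = 2726/105; ||v||^2 = 31; deficit = 529/105

Write each e_j = u_j / sqrt(<u_j, u_j>) where u_j is the displayed integer vector. Then <v, e_j> = <v, u_j> / sqrt(<u_j, u_j>), so |<v, e_j>|^2 = <v, u_j>^2 / <u_j, u_j>.
Coefficients: <v, e_1> = 7/sqrt(6), <v, e_2> = 11/sqrt(30), <v, e_3> = 34/sqrt(84).
Square and sum: Σ |<v, e_j>|^2 = 2726/105.
Compute ||v||^2 = v·v = 31.
Deficit = 31 − 2726/105 = 529/105 ≥ 0, confirming Bessel's inequality. (The deficit equals ||v − Σ <v,e_j> e_j||^2, the squared distance from v to span{e_j}.)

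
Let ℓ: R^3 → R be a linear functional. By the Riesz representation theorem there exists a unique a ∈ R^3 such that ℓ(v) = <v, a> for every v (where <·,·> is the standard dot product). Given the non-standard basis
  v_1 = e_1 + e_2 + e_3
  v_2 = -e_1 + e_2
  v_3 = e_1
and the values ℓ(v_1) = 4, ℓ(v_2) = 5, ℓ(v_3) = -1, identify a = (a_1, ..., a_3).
a = (-1, 4, 1)

Write a = (a_1, ..., a_3) in the standard basis. For each basis vector v_i, ℓ(v_i) = <v_i, a> is a linear equation in the a_j's. Collect the n equations into a matrix system V a = ℓ, where row i of V is v_i (expressed in the standard basis). Since V is invertible (lower-triangular with 1s on the diagonal, up to permutation), solve by back-substitution:
  V =
[[1, 1, 1],
 [-1, 1, 0],
 [1, 0, 0]]
  V a = (4, 5, -1)
Solving gives a = (-1, 4, 1).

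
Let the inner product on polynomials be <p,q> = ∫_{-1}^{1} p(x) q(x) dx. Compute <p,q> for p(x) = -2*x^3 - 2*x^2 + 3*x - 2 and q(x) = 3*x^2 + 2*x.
<p,q> = -4

Expand the product: p(x)·q(x) = -6*x^5 - 10*x^4 + 5*x^3 - 4*x.
∫_{-1}^{1} of each monomial x^k gives [2/(k+1) if k even, 0 if k odd]. Integrating term-by-term (or equivalently evaluating the antiderivative F(x) = -x^6 - 2*x^5 + 5*x^4/4 - 2*x^2 at the endpoints):
  F(1) − F(−1) = -15/4 − (1/4) = -4.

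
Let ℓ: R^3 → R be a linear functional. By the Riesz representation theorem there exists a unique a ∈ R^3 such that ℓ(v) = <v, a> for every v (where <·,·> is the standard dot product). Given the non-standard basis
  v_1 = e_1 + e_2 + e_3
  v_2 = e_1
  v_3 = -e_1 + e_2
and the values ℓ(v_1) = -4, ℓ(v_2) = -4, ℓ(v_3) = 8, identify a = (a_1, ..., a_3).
a = (-4, 4, -4)

Write a = (a_1, ..., a_3) in the standard basis. For each basis vector v_i, ℓ(v_i) = <v_i, a> is a linear equation in the a_j's. Collect the n equations into a matrix system V a = ℓ, where row i of V is v_i (expressed in the standard basis). Since V is invertible (lower-triangular with 1s on the diagonal, up to permutation), solve by back-substitution:
  V =
[[1, 1, 1],
 [1, 0, 0],
 [-1, 1, 0]]
  V a = (-4, -4, 8)
Solving gives a = (-4, 4, -4).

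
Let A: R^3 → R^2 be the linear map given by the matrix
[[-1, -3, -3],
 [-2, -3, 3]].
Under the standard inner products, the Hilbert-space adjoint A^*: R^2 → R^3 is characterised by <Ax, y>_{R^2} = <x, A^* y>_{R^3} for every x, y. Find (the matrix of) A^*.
A^* = A^T =
[[-1, -2],
 [-3, -3],
 [-3, 3]]

For real matrices with standard dot products, the defining identity <Ax, y> = <x, A^* y> gives (Ax)^T y = x^T (A^*) y, i.e. x^T A^T y = x^T (A^*) y. Since this holds for all x, y, we must have A^* = A^T. Therefore
A^* =
[[-1, -2],
 [-3, -3],
 [-3, 3]].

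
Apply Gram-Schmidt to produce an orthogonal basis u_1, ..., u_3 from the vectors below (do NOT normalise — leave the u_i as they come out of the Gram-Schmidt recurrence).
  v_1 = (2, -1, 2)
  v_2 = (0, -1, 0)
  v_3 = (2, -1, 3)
Orthogonal basis:
  u_1 = (2, -1, 2)
  u_2 = (-2/9, -8/9, -2/9)
  u_3 = (-1/2, 0, 1/2)

Apply the Gram-Schmidt recurrence
  u_1 = v_1
  u_i = v_i − Σ_{j<i} ((v_i · u_j) / (u_j · u_j)) · u_j.

Step by step this gives:
  u_1 = (2, -1, 2)
  u_2 = (-2/9, -8/9, -2/9)
  u_3 = (-1/2, 0, 1/2)

Orthogonality check:
  u_2 · u_1 = 0 (should be 0)
  u_3 · u_1 = 0 (should be 0)
  u_3 · u_2 = 0 (should be 0)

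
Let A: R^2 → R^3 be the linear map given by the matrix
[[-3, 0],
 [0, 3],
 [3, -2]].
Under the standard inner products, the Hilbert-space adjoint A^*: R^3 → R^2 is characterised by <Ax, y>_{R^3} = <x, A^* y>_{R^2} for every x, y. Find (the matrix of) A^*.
A^* = A^T =
[[-3, 0, 3],
 [0, 3, -2]]

For real matrices with standard dot products, the defining identity <Ax, y> = <x, A^* y> gives (Ax)^T y = x^T (A^*) y, i.e. x^T A^T y = x^T (A^*) y. Since this holds for all x, y, we must have A^* = A^T. Therefore
A^* =
[[-3, 0, 3],
 [0, 3, -2]].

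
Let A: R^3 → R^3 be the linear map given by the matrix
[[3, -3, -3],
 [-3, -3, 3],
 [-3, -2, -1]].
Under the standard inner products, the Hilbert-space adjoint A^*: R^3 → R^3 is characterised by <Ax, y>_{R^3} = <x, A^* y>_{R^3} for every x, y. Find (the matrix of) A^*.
A^* = A^T =
[[3, -3, -3],
 [-3, -3, -2],
 [-3, 3, -1]]

For real matrices with standard dot products, the defining identity <Ax, y> = <x, A^* y> gives (Ax)^T y = x^T (A^*) y, i.e. x^T A^T y = x^T (A^*) y. Since this holds for all x, y, we must have A^* = A^T. Therefore
A^* =
[[3, -3, -3],
 [-3, -3, -2],
 [-3, 3, -1]].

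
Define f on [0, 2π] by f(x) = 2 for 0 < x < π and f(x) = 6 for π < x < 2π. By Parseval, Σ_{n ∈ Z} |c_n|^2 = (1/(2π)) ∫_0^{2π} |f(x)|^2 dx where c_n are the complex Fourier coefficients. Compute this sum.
Σ |c_n|^2 = 20

Parseval equates the L^2 energy of f (normalised by 1/(2π)) with the ℓ^2 sum of its Fourier coefficients: (1/(2π)) ∫_0^{2π} |f|^2 = Σ |c_n|^2.
Compute the left side: (1/(2π)) [∫_0^π 2^2 dx + ∫_π^{2π} 6^2 dx] = (1/(2π)) · (4π + 36π) = (4 + 36)/2 = 20.
So Σ_{n ∈ Z} |c_n|^2 = 20.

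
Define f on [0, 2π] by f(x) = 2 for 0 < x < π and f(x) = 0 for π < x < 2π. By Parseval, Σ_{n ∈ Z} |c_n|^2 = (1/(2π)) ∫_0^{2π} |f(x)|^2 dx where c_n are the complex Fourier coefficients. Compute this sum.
Σ |c_n|^2 = 2

Parseval equates the L^2 energy of f (normalised by 1/(2π)) with the ℓ^2 sum of its Fourier coefficients: (1/(2π)) ∫_0^{2π} |f|^2 = Σ |c_n|^2.
Compute the left side: (1/(2π)) [∫_0^π 2^2 dx + ∫_π^{2π} 0^2 dx] = (1/(2π)) · (4π + 0π) = (4 + 0)/2 = 2.
So Σ_{n ∈ Z} |c_n|^2 = 2.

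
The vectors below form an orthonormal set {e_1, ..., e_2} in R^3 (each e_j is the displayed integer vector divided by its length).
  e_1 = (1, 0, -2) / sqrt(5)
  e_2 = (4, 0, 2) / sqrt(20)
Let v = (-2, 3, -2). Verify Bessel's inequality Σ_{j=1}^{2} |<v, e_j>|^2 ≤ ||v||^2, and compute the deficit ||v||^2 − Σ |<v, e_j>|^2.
Σ |<v, e_j>|^2 = 8; ||v||^2 = 17; deficit = 9

Write each e_j = u_j / sqrt(<u_j, u_j>) where u_j is the displayed integer vector. Then <v, e_j> = <v, u_j> / sqrt(<u_j, u_j>), so |<v, e_j>|^2 = <v, u_j>^2 / <u_j, u_j>.
Coefficients: <v, e_1> = 2/sqrt(5), <v, e_2> = -12/sqrt(20).
Square and sum: Σ |<v, e_j>|^2 = 8.
Compute ||v||^2 = v·v = 17.
Deficit = 17 − 8 = 9 ≥ 0, confirming Bessel's inequality. (The deficit equals ||v − Σ <v,e_j> e_j||^2, the squared distance from v to span{e_j}.)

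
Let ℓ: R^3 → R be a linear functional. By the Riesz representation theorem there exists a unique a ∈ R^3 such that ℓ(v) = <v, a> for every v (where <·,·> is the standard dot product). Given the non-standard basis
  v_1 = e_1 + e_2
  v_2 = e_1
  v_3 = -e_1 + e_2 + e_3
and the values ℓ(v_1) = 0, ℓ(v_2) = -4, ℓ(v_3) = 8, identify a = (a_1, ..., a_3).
a = (-4, 4, 0)

Write a = (a_1, ..., a_3) in the standard basis. For each basis vector v_i, ℓ(v_i) = <v_i, a> is a linear equation in the a_j's. Collect the n equations into a matrix system V a = ℓ, where row i of V is v_i (expressed in the standard basis). Since V is invertible (lower-triangular with 1s on the diagonal, up to permutation), solve by back-substitution:
  V =
[[1, 1, 0],
 [1, 0, 0],
 [-1, 1, 1]]
  V a = (0, -4, 8)
Solving gives a = (-4, 4, 0).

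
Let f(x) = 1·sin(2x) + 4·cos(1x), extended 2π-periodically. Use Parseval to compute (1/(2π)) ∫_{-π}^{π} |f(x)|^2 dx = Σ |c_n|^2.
Σ |c_n|^2 = 17/2

Expand |f|^2 and use orthogonality of {sin(nx), cos(mx)} on [-π, π]:
  ∫_{-π}^{π} sin(nx)^2 dx = π, ∫ cos(mx)^2 dx = π, and cross terms integrate to 0.
So ∫_{-π}^{π} f(x)^2 dx = 1^2 · π + 4^2 · π = (1 + 16)π.
Divide by 2π: (1 + 16)/2 = 17/2.
By Parseval, this equals Σ |c_n|^2.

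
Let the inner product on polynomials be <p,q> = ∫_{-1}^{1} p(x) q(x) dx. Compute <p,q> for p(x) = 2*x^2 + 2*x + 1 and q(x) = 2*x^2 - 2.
<p,q> = -56/15

Expand the product: p(x)·q(x) = 4*x^4 + 4*x^3 - 2*x^2 - 4*x - 2.
∫_{-1}^{1} of each monomial x^k gives [2/(k+1) if k even, 0 if k odd]. Integrating term-by-term (or equivalently evaluating the antiderivative F(x) = 4*x^5/5 + x^4 - 2*x^3/3 - 2*x^2 - 2*x at the endpoints):
  F(1) − F(−1) = -43/15 − (13/15) = -56/15.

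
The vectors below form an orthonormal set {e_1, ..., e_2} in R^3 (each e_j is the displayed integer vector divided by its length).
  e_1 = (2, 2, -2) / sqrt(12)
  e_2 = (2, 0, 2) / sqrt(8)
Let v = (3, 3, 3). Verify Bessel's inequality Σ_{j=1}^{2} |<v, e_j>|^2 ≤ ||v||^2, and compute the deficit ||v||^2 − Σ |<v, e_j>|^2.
Σ |<v, e_j>|^2 = 21; ||v||^2 = 27; deficit = 6

Write each e_j = u_j / sqrt(<u_j, u_j>) where u_j is the displayed integer vector. Then <v, e_j> = <v, u_j> / sqrt(<u_j, u_j>), so |<v, e_j>|^2 = <v, u_j>^2 / <u_j, u_j>.
Coefficients: <v, e_1> = 6/sqrt(12), <v, e_2> = 12/sqrt(8).
Square and sum: Σ |<v, e_j>|^2 = 21.
Compute ||v||^2 = v·v = 27.
Deficit = 27 − 21 = 6 ≥ 0, confirming Bessel's inequality. (The deficit equals ||v − Σ <v,e_j> e_j||^2, the squared distance from v to span{e_j}.)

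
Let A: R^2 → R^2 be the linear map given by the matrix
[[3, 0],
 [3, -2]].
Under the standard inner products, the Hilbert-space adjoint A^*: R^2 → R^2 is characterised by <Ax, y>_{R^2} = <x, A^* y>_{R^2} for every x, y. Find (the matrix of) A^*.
A^* = A^T =
[[3, 3],
 [0, -2]]

For real matrices with standard dot products, the defining identity <Ax, y> = <x, A^* y> gives (Ax)^T y = x^T (A^*) y, i.e. x^T A^T y = x^T (A^*) y. Since this holds for all x, y, we must have A^* = A^T. Therefore
A^* =
[[3, 3],
 [0, -2]].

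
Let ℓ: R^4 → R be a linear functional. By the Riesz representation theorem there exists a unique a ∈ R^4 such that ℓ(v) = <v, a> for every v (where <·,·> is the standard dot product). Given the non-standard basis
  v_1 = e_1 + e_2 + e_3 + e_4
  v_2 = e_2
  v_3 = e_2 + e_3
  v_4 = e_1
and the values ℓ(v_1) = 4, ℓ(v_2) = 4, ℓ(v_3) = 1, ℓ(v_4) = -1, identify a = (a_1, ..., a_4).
a = (-1, 4, -3, 4)

Write a = (a_1, ..., a_4) in the standard basis. For each basis vector v_i, ℓ(v_i) = <v_i, a> is a linear equation in the a_j's. Collect the n equations into a matrix system V a = ℓ, where row i of V is v_i (expressed in the standard basis). Since V is invertible (lower-triangular with 1s on the diagonal, up to permutation), solve by back-substitution:
  V =
[[1, 1, 1, 1],
 [0, 1, 0, 0],
 [0, 1, 1, 0],
 [1, 0, 0, 0]]
  V a = (4, 4, 1, -1)
Solving gives a = (-1, 4, -3, 4).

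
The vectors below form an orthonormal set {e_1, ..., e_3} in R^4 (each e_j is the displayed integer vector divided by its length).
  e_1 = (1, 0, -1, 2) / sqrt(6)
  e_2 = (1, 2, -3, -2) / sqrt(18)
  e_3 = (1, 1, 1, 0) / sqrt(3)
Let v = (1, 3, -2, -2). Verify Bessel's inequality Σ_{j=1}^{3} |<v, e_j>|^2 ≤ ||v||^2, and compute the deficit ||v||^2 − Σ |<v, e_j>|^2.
Σ |<v, e_j>|^2 = 158/9; ||v||^2 = 18; deficit = 4/9

Write each e_j = u_j / sqrt(<u_j, u_j>) where u_j is the displayed integer vector. Then <v, e_j> = <v, u_j> / sqrt(<u_j, u_j>), so |<v, e_j>|^2 = <v, u_j>^2 / <u_j, u_j>.
Coefficients: <v, e_1> = -1/sqrt(6), <v, e_2> = 17/sqrt(18), <v, e_3> = 2/sqrt(3).
Square and sum: Σ |<v, e_j>|^2 = 158/9.
Compute ||v||^2 = v·v = 18.
Deficit = 18 − 158/9 = 4/9 ≥ 0, confirming Bessel's inequality. (The deficit equals ||v − Σ <v,e_j> e_j||^2, the squared distance from v to span{e_j}.)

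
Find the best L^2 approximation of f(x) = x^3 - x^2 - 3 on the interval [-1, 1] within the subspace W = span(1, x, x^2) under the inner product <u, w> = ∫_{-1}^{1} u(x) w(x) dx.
g(x) = -x^2 + 3*x/5 - 3

The best approximation g ∈ W is the orthogonal projection of f onto W. Writing g = a_0 + a_1 x + a_2 x^2, the coefficients solve the normal equations G · a = b where
  G_{ij} = <φ_i, φ_j> and b_i = <f, φ_i>, with φ_0 = 1, φ_1 = x, φ_2 = x^2.
G =
  [2, 0, 2/3]
  [0, 2/3, 0]
  [2/3, 0, 2/5],
b = (-20/3, 2/5, -12/5).
Solving gives a_0 = -3, a_1 = 3/5, a_2 = -1, so
  g(x) = -x^2 + 3*x/5 - 3.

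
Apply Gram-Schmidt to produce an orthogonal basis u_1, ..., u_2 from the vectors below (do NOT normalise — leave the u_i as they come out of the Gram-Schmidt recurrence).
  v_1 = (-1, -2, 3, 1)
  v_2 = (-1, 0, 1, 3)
Orthogonal basis:
  u_1 = (-1, -2, 3, 1)
  u_2 = (-8/15, 14/15, -2/5, 38/15)

Apply the Gram-Schmidt recurrence
  u_1 = v_1
  u_i = v_i − Σ_{j<i} ((v_i · u_j) / (u_j · u_j)) · u_j.

Step by step this gives:
  u_1 = (-1, -2, 3, 1)
  u_2 = (-8/15, 14/15, -2/5, 38/15)

Orthogonality check:
  u_2 · u_1 = 0 (should be 0)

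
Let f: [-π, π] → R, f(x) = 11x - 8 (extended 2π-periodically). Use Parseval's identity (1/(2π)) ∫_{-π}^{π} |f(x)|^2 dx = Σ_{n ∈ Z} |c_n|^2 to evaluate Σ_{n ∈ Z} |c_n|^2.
Σ |c_n|^2 = 121π^2/3 + 64

Expand and integrate term by term over [-π, π]:
  ∫ (11x)^2 dx = 121·(2π^3/3); ∫ 2·11·(-8)·x dx = 0 (odd integrand); ∫ (-8)^2 dx = 64·2π.
So (1/(2π)) ∫_{-π}^{π} (11x - 8)^2 dx = 121π^2/3 + 64 = 121π^2/3 + 64.
Parseval ⇒ Σ |c_n|^2 = 121π^2/3 + 64.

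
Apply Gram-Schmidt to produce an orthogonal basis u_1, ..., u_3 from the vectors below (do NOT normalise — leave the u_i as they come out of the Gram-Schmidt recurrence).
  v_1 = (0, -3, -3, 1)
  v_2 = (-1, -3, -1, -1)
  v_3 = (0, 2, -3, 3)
Orthogonal basis:
  u_1 = (0, -3, -3, 1)
  u_2 = (-1, -24/19, 14/19, -30/19)
  u_3 = (-180/107, 88/107, -87/107, 3/107)

Apply the Gram-Schmidt recurrence
  u_1 = v_1
  u_i = v_i − Σ_{j<i} ((v_i · u_j) / (u_j · u_j)) · u_j.

Step by step this gives:
  u_1 = (0, -3, -3, 1)
  u_2 = (-1, -24/19, 14/19, -30/19)
  u_3 = (-180/107, 88/107, -87/107, 3/107)

Orthogonality check:
  u_2 · u_1 = 0 (should be 0)
  u_3 · u_1 = 0 (should be 0)
  u_3 · u_2 = 0 (should be 0)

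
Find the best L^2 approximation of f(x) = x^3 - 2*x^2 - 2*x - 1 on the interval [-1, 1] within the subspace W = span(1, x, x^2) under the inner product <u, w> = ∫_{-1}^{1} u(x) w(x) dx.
g(x) = -2*x^2 - 7*x/5 - 1

The best approximation g ∈ W is the orthogonal projection of f onto W. Writing g = a_0 + a_1 x + a_2 x^2, the coefficients solve the normal equations G · a = b where
  G_{ij} = <φ_i, φ_j> and b_i = <f, φ_i>, with φ_0 = 1, φ_1 = x, φ_2 = x^2.
G =
  [2, 0, 2/3]
  [0, 2/3, 0]
  [2/3, 0, 2/5],
b = (-10/3, -14/15, -22/15).
Solving gives a_0 = -1, a_1 = -7/5, a_2 = -2, so
  g(x) = -2*x^2 - 7*x/5 - 1.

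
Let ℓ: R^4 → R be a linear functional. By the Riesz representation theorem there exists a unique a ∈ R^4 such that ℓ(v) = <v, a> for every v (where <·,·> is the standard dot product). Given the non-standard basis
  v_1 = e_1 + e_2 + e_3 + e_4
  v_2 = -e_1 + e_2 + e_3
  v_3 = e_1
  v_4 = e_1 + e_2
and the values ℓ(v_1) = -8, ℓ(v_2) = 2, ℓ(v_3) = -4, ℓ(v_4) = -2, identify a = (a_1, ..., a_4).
a = (-4, 2, -4, -2)

Write a = (a_1, ..., a_4) in the standard basis. For each basis vector v_i, ℓ(v_i) = <v_i, a> is a linear equation in the a_j's. Collect the n equations into a matrix system V a = ℓ, where row i of V is v_i (expressed in the standard basis). Since V is invertible (lower-triangular with 1s on the diagonal, up to permutation), solve by back-substitution:
  V =
[[1, 1, 1, 1],
 [-1, 1, 1, 0],
 [1, 0, 0, 0],
 [1, 1, 0, 0]]
  V a = (-8, 2, -4, -2)
Solving gives a = (-4, 2, -4, -2).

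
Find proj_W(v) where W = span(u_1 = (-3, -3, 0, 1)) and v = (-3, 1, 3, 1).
proj_W(v) = (-21/19, -21/19, 0, 7/19)

Set up U = [u_1 | ... | u_1] ∈ R^(4×1). The projector onto W = col(U) is P = U (U^T U)^(-1) U^T.
Compute U^T U =
  [19],
and U^T v = (7).
Solve U^T U · c = U^T v for the coefficients: c = (7/19). The projection is proj_W(v) = U c.
Check: (v - proj_W(v)) · u_1 = 0  (should be 0).
Result: proj_W(v) = (-21/19, -21/19, 0, 7/19).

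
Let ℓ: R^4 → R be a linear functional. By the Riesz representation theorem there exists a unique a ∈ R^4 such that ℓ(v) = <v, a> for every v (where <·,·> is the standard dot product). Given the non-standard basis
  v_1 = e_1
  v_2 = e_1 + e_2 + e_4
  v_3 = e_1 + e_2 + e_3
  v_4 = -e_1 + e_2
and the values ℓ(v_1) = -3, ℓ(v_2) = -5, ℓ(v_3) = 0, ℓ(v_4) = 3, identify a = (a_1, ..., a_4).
a = (-3, 0, 3, -2)

Write a = (a_1, ..., a_4) in the standard basis. For each basis vector v_i, ℓ(v_i) = <v_i, a> is a linear equation in the a_j's. Collect the n equations into a matrix system V a = ℓ, where row i of V is v_i (expressed in the standard basis). Since V is invertible (lower-triangular with 1s on the diagonal, up to permutation), solve by back-substitution:
  V =
[[1, 0, 0, 0],
 [1, 1, 0, 1],
 [1, 1, 1, 0],
 [-1, 1, 0, 0]]
  V a = (-3, -5, 0, 3)
Solving gives a = (-3, 0, 3, -2).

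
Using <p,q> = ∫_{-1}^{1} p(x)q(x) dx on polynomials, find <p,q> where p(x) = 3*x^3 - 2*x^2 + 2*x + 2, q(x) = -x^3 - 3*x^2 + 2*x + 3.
<p,q> = 206/21

Expand the product: p(x)·q(x) = -3*x^6 - 7*x^5 + 10*x^4 - 3*x^3 - 8*x^2 + 10*x + 6.
∫_{-1}^{1} of each monomial x^k gives [2/(k+1) if k even, 0 if k odd]. Integrating term-by-term (or equivalently evaluating the antiderivative F(x) = -3*x^7/7 - 7*x^6/6 + 2*x^5 - 3*x^4/4 - 8*x^3/3 + 5*x^2 + 6*x at the endpoints):
  F(1) − F(−1) = 671/84 − (-51/28) = 206/21.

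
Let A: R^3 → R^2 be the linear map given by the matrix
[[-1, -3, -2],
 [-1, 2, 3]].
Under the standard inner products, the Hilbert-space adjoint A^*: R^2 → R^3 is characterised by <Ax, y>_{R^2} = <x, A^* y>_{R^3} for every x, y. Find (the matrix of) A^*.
A^* = A^T =
[[-1, -1],
 [-3, 2],
 [-2, 3]]

For real matrices with standard dot products, the defining identity <Ax, y> = <x, A^* y> gives (Ax)^T y = x^T (A^*) y, i.e. x^T A^T y = x^T (A^*) y. Since this holds for all x, y, we must have A^* = A^T. Therefore
A^* =
[[-1, -1],
 [-3, 2],
 [-2, 3]].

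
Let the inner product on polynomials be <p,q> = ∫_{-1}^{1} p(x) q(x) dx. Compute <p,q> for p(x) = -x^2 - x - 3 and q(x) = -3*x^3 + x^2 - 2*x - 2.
<p,q> = 202/15

Expand the product: p(x)·q(x) = 3*x^5 + 2*x^4 + 10*x^3 + x^2 + 8*x + 6.
∫_{-1}^{1} of each monomial x^k gives [2/(k+1) if k even, 0 if k odd]. Integrating term-by-term (or equivalently evaluating the antiderivative F(x) = x^6/2 + 2*x^5/5 + 5*x^4/2 + x^3/3 + 4*x^2 + 6*x at the endpoints):
  F(1) − F(−1) = 206/15 − (4/15) = 202/15.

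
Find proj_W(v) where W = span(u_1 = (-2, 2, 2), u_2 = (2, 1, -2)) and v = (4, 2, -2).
proj_W(v) = (3, 2, -3)

Set up U = [u_1 | ... | u_2] ∈ R^(3×2). The projector onto W = col(U) is P = U (U^T U)^(-1) U^T.
Compute U^T U =
  [12, -6]
  [-6, 9],
and U^T v = (-8, 14).
Solve U^T U · c = U^T v for the coefficients: c = (1/6, 5/3). The projection is proj_W(v) = U c.
Check: (v - proj_W(v)) · u_1 = 0  (should be 0).
Check: (v - proj_W(v)) · u_2 = 0  (should be 0).
Result: proj_W(v) = (3, 2, -3).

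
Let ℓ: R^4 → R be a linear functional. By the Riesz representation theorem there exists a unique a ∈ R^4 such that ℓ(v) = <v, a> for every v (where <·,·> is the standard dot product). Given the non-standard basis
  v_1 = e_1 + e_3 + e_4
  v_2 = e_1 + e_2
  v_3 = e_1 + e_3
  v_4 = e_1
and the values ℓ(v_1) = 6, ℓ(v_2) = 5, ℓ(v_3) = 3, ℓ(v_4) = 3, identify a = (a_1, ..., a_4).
a = (3, 2, 0, 3)

Write a = (a_1, ..., a_4) in the standard basis. For each basis vector v_i, ℓ(v_i) = <v_i, a> is a linear equation in the a_j's. Collect the n equations into a matrix system V a = ℓ, where row i of V is v_i (expressed in the standard basis). Since V is invertible (lower-triangular with 1s on the diagonal, up to permutation), solve by back-substitution:
  V =
[[1, 0, 1, 1],
 [1, 1, 0, 0],
 [1, 0, 1, 0],
 [1, 0, 0, 0]]
  V a = (6, 5, 3, 3)
Solving gives a = (3, 2, 0, 3).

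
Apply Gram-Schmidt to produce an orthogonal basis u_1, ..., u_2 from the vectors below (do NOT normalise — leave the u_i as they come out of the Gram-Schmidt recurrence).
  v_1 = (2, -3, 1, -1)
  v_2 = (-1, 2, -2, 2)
Orthogonal basis:
  u_1 = (2, -3, 1, -1)
  u_2 = (3/5, -2/5, -6/5, 6/5)

Apply the Gram-Schmidt recurrence
  u_1 = v_1
  u_i = v_i − Σ_{j<i} ((v_i · u_j) / (u_j · u_j)) · u_j.

Step by step this gives:
  u_1 = (2, -3, 1, -1)
  u_2 = (3/5, -2/5, -6/5, 6/5)

Orthogonality check:
  u_2 · u_1 = 0 (should be 0)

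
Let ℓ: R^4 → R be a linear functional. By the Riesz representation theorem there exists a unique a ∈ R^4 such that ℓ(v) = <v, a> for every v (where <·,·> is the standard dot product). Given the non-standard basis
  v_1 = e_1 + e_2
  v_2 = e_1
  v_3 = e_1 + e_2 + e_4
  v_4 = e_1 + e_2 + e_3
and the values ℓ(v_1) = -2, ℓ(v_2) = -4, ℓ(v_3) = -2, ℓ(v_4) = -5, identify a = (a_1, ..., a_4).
a = (-4, 2, -3, 0)

Write a = (a_1, ..., a_4) in the standard basis. For each basis vector v_i, ℓ(v_i) = <v_i, a> is a linear equation in the a_j's. Collect the n equations into a matrix system V a = ℓ, where row i of V is v_i (expressed in the standard basis). Since V is invertible (lower-triangular with 1s on the diagonal, up to permutation), solve by back-substitution:
  V =
[[1, 1, 0, 0],
 [1, 0, 0, 0],
 [1, 1, 0, 1],
 [1, 1, 1, 0]]
  V a = (-2, -4, -2, -5)
Solving gives a = (-4, 2, -3, 0).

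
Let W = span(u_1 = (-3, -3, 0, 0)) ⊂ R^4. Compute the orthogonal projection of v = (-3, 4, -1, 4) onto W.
proj_W(v) = (1/2, 1/2, 0, 0)

Set up U = [u_1 | ... | u_1] ∈ R^(4×1). The projector onto W = col(U) is P = U (U^T U)^(-1) U^T.
Compute U^T U =
  [18],
and U^T v = (-3).
Solve U^T U · c = U^T v for the coefficients: c = (-1/6). The projection is proj_W(v) = U c.
Check: (v - proj_W(v)) · u_1 = 0  (should be 0).
Result: proj_W(v) = (1/2, 1/2, 0, 0).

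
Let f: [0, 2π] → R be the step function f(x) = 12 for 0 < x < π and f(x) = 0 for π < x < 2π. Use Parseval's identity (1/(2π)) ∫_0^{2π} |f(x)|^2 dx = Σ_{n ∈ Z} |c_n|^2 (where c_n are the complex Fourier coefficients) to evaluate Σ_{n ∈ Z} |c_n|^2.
Σ |c_n|^2 = 72

Parseval equates the L^2 energy of f (normalised by 1/(2π)) with the ℓ^2 sum of its Fourier coefficients: (1/(2π)) ∫_0^{2π} |f|^2 = Σ |c_n|^2.
Compute the left side: (1/(2π)) [∫_0^π 12^2 dx + ∫_π^{2π} 0^2 dx] = (1/(2π)) · (144π + 0π) = (144 + 0)/2 = 72.
So Σ_{n ∈ Z} |c_n|^2 = 72.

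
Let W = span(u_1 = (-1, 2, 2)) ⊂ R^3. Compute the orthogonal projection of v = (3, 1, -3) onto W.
proj_W(v) = (7/9, -14/9, -14/9)

Set up U = [u_1 | ... | u_1] ∈ R^(3×1). The projector onto W = col(U) is P = U (U^T U)^(-1) U^T.
Compute U^T U =
  [9],
and U^T v = (-7).
Solve U^T U · c = U^T v for the coefficients: c = (-7/9). The projection is proj_W(v) = U c.
Check: (v - proj_W(v)) · u_1 = 0  (should be 0).
Result: proj_W(v) = (7/9, -14/9, -14/9).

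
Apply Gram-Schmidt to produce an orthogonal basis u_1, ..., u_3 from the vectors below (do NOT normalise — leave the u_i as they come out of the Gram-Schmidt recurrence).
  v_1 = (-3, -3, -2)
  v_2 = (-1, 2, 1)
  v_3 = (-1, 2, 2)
Orthogonal basis:
  u_1 = (-3, -3, -2)
  u_2 = (-37/22, 29/22, 6/11)
  u_3 = (-9/107, -45/107, 81/107)

Apply the Gram-Schmidt recurrence
  u_1 = v_1
  u_i = v_i − Σ_{j<i} ((v_i · u_j) / (u_j · u_j)) · u_j.

Step by step this gives:
  u_1 = (-3, -3, -2)
  u_2 = (-37/22, 29/22, 6/11)
  u_3 = (-9/107, -45/107, 81/107)

Orthogonality check:
  u_2 · u_1 = 0 (should be 0)
  u_3 · u_1 = 0 (should be 0)
  u_3 · u_2 = 0 (should be 0)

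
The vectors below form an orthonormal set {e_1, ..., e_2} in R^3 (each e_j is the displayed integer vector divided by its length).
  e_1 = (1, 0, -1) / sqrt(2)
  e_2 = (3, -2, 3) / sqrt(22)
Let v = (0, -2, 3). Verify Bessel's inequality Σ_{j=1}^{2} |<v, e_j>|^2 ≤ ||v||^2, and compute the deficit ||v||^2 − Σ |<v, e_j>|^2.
Σ |<v, e_j>|^2 = 134/11; ||v||^2 = 13; deficit = 9/11

Write each e_j = u_j / sqrt(<u_j, u_j>) where u_j is the displayed integer vector. Then <v, e_j> = <v, u_j> / sqrt(<u_j, u_j>), so |<v, e_j>|^2 = <v, u_j>^2 / <u_j, u_j>.
Coefficients: <v, e_1> = -3/sqrt(2), <v, e_2> = 13/sqrt(22).
Square and sum: Σ |<v, e_j>|^2 = 134/11.
Compute ||v||^2 = v·v = 13.
Deficit = 13 − 134/11 = 9/11 ≥ 0, confirming Bessel's inequality. (The deficit equals ||v − Σ <v,e_j> e_j||^2, the squared distance from v to span{e_j}.)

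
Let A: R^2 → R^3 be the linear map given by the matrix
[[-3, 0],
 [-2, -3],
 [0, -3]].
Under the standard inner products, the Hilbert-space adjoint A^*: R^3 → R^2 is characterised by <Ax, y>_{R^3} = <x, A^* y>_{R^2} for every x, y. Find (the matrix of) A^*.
A^* = A^T =
[[-3, -2, 0],
 [0, -3, -3]]

For real matrices with standard dot products, the defining identity <Ax, y> = <x, A^* y> gives (Ax)^T y = x^T (A^*) y, i.e. x^T A^T y = x^T (A^*) y. Since this holds for all x, y, we must have A^* = A^T. Therefore
A^* =
[[-3, -2, 0],
 [0, -3, -3]].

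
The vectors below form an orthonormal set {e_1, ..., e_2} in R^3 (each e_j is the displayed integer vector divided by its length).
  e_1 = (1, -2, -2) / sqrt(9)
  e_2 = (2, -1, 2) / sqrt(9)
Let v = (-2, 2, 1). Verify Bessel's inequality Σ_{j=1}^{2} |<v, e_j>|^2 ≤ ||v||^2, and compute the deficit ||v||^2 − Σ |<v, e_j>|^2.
Σ |<v, e_j>|^2 = 80/9; ||v||^2 = 9; deficit = 1/9

Write each e_j = u_j / sqrt(<u_j, u_j>) where u_j is the displayed integer vector. Then <v, e_j> = <v, u_j> / sqrt(<u_j, u_j>), so |<v, e_j>|^2 = <v, u_j>^2 / <u_j, u_j>.
Coefficients: <v, e_1> = -8/sqrt(9), <v, e_2> = -4/sqrt(9).
Square and sum: Σ |<v, e_j>|^2 = 80/9.
Compute ||v||^2 = v·v = 9.
Deficit = 9 − 80/9 = 1/9 ≥ 0, confirming Bessel's inequality. (The deficit equals ||v − Σ <v,e_j> e_j||^2, the squared distance from v to span{e_j}.)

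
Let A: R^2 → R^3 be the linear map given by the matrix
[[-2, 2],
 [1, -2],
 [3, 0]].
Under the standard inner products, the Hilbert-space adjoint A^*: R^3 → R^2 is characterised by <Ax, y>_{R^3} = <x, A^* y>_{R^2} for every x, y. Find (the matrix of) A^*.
A^* = A^T =
[[-2, 1, 3],
 [2, -2, 0]]

For real matrices with standard dot products, the defining identity <Ax, y> = <x, A^* y> gives (Ax)^T y = x^T (A^*) y, i.e. x^T A^T y = x^T (A^*) y. Since this holds for all x, y, we must have A^* = A^T. Therefore
A^* =
[[-2, 1, 3],
 [2, -2, 0]].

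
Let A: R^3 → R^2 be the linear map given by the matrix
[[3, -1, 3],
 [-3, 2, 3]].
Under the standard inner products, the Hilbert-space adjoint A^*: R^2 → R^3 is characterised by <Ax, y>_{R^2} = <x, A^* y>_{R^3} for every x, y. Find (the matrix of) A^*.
A^* = A^T =
[[3, -3],
 [-1, 2],
 [3, 3]]

For real matrices with standard dot products, the defining identity <Ax, y> = <x, A^* y> gives (Ax)^T y = x^T (A^*) y, i.e. x^T A^T y = x^T (A^*) y. Since this holds for all x, y, we must have A^* = A^T. Therefore
A^* =
[[3, -3],
 [-1, 2],
 [3, 3]].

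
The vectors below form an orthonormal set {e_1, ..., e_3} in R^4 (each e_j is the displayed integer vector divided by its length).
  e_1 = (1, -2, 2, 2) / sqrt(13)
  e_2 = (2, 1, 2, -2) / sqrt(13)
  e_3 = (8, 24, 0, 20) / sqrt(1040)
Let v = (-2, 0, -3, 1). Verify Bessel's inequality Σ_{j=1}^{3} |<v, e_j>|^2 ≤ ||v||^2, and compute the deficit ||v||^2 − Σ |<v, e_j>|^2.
Σ |<v, e_j>|^2 = 901/65; ||v||^2 = 14; deficit = 9/65

Write each e_j = u_j / sqrt(<u_j, u_j>) where u_j is the displayed integer vector. Then <v, e_j> = <v, u_j> / sqrt(<u_j, u_j>), so |<v, e_j>|^2 = <v, u_j>^2 / <u_j, u_j>.
Coefficients: <v, e_1> = -6/sqrt(13), <v, e_2> = -12/sqrt(13), <v, e_3> = 4/sqrt(1040).
Square and sum: Σ |<v, e_j>|^2 = 901/65.
Compute ||v||^2 = v·v = 14.
Deficit = 14 − 901/65 = 9/65 ≥ 0, confirming Bessel's inequality. (The deficit equals ||v − Σ <v,e_j> e_j||^2, the squared distance from v to span{e_j}.)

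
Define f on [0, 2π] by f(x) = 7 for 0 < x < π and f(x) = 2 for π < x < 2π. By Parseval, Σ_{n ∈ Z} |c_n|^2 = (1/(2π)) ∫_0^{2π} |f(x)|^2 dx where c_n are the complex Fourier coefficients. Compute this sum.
Σ |c_n|^2 = 53/2

Parseval equates the L^2 energy of f (normalised by 1/(2π)) with the ℓ^2 sum of its Fourier coefficients: (1/(2π)) ∫_0^{2π} |f|^2 = Σ |c_n|^2.
Compute the left side: (1/(2π)) [∫_0^π 7^2 dx + ∫_π^{2π} 2^2 dx] = (1/(2π)) · (49π + 4π) = (49 + 4)/2 = 53/2.
So Σ_{n ∈ Z} |c_n|^2 = 53/2.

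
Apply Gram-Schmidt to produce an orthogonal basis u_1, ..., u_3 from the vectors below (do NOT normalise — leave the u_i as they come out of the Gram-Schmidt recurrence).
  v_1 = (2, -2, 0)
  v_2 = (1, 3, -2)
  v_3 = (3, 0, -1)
Orthogonal basis:
  u_1 = (2, -2, 0)
  u_2 = (2, 2, -2)
  u_3 = (1/6, 1/6, 1/3)

Apply the Gram-Schmidt recurrence
  u_1 = v_1
  u_i = v_i − Σ_{j<i} ((v_i · u_j) / (u_j · u_j)) · u_j.

Step by step this gives:
  u_1 = (2, -2, 0)
  u_2 = (2, 2, -2)
  u_3 = (1/6, 1/6, 1/3)

Orthogonality check:
  u_2 · u_1 = 0 (should be 0)
  u_3 · u_1 = 0 (should be 0)
  u_3 · u_2 = 0 (should be 0)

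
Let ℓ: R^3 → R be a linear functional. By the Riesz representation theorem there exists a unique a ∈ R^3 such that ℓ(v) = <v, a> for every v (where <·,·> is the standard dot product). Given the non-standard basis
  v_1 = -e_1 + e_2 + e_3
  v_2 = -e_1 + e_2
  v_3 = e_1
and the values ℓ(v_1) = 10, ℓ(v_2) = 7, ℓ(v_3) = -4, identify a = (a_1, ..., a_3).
a = (-4, 3, 3)

Write a = (a_1, ..., a_3) in the standard basis. For each basis vector v_i, ℓ(v_i) = <v_i, a> is a linear equation in the a_j's. Collect the n equations into a matrix system V a = ℓ, where row i of V is v_i (expressed in the standard basis). Since V is invertible (lower-triangular with 1s on the diagonal, up to permutation), solve by back-substitution:
  V =
[[-1, 1, 1],
 [-1, 1, 0],
 [1, 0, 0]]
  V a = (10, 7, -4)
Solving gives a = (-4, 3, 3).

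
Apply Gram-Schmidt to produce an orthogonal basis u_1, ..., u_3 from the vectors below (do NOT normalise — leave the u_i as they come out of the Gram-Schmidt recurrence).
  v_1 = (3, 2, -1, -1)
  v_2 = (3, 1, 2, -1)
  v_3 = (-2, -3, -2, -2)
Orthogonal basis:
  u_1 = (3, 2, -1, -1)
  u_2 = (1, -1/3, 8/3, -1/3)
  u_3 = (7/25, -54/25, -18/25, -69/25)

Apply the Gram-Schmidt recurrence
  u_1 = v_1
  u_i = v_i − Σ_{j<i} ((v_i · u_j) / (u_j · u_j)) · u_j.

Step by step this gives:
  u_1 = (3, 2, -1, -1)
  u_2 = (1, -1/3, 8/3, -1/3)
  u_3 = (7/25, -54/25, -18/25, -69/25)

Orthogonality check:
  u_2 · u_1 = 0 (should be 0)
  u_3 · u_1 = 0 (should be 0)
  u_3 · u_2 = 0 (should be 0)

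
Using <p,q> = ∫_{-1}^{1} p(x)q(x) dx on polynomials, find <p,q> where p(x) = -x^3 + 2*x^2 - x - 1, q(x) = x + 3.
<p,q> = -46/15

Expand the product: p(x)·q(x) = -x^4 - x^3 + 5*x^2 - 4*x - 3.
∫_{-1}^{1} of each monomial x^k gives [2/(k+1) if k even, 0 if k odd]. Integrating term-by-term (or equivalently evaluating the antiderivative F(x) = -x^5/5 - x^4/4 + 5*x^3/3 - 2*x^2 - 3*x at the endpoints):
  F(1) − F(−1) = -227/60 − (-43/60) = -46/15.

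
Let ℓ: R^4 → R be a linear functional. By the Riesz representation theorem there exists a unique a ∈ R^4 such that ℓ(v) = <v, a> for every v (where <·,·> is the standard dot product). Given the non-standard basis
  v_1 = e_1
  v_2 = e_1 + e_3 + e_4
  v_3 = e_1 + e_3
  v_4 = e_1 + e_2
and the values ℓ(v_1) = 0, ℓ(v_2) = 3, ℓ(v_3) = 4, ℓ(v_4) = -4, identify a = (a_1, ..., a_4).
a = (0, -4, 4, -1)

Write a = (a_1, ..., a_4) in the standard basis. For each basis vector v_i, ℓ(v_i) = <v_i, a> is a linear equation in the a_j's. Collect the n equations into a matrix system V a = ℓ, where row i of V is v_i (expressed in the standard basis). Since V is invertible (lower-triangular with 1s on the diagonal, up to permutation), solve by back-substitution:
  V =
[[1, 0, 0, 0],
 [1, 0, 1, 1],
 [1, 0, 1, 0],
 [1, 1, 0, 0]]
  V a = (0, 3, 4, -4)
Solving gives a = (0, -4, 4, -1).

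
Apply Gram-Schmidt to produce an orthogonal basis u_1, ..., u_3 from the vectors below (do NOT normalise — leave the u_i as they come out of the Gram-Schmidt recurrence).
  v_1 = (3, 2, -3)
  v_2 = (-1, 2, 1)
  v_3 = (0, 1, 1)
Orthogonal basis:
  u_1 = (3, 2, -3)
  u_2 = (-8/11, 24/11, 8/11)
  u_3 = (1/2, 0, 1/2)

Apply the Gram-Schmidt recurrence
  u_1 = v_1
  u_i = v_i − Σ_{j<i} ((v_i · u_j) / (u_j · u_j)) · u_j.

Step by step this gives:
  u_1 = (3, 2, -3)
  u_2 = (-8/11, 24/11, 8/11)
  u_3 = (1/2, 0, 1/2)

Orthogonality check:
  u_2 · u_1 = 0 (should be 0)
  u_3 · u_1 = 0 (should be 0)
  u_3 · u_2 = 0 (should be 0)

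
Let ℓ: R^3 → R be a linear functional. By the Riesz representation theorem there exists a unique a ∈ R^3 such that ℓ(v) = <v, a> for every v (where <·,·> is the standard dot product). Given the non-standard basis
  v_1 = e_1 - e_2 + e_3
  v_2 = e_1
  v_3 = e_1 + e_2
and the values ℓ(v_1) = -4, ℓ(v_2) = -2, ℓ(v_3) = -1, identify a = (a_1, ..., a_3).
a = (-2, 1, -1)

Write a = (a_1, ..., a_3) in the standard basis. For each basis vector v_i, ℓ(v_i) = <v_i, a> is a linear equation in the a_j's. Collect the n equations into a matrix system V a = ℓ, where row i of V is v_i (expressed in the standard basis). Since V is invertible (lower-triangular with 1s on the diagonal, up to permutation), solve by back-substitution:
  V =
[[1, -1, 1],
 [1, 0, 0],
 [1, 1, 0]]
  V a = (-4, -2, -1)
Solving gives a = (-2, 1, -1).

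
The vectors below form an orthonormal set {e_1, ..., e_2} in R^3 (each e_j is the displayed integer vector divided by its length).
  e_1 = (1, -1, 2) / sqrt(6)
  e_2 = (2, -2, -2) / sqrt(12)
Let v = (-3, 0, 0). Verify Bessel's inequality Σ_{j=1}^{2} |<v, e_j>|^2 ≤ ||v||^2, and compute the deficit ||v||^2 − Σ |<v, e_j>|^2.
Σ |<v, e_j>|^2 = 9/2; ||v||^2 = 9; deficit = 9/2

Write each e_j = u_j / sqrt(<u_j, u_j>) where u_j is the displayed integer vector. Then <v, e_j> = <v, u_j> / sqrt(<u_j, u_j>), so |<v, e_j>|^2 = <v, u_j>^2 / <u_j, u_j>.
Coefficients: <v, e_1> = -3/sqrt(6), <v, e_2> = -6/sqrt(12).
Square and sum: Σ |<v, e_j>|^2 = 9/2.
Compute ||v||^2 = v·v = 9.
Deficit = 9 − 9/2 = 9/2 ≥ 0, confirming Bessel's inequality. (The deficit equals ||v − Σ <v,e_j> e_j||^2, the squared distance from v to span{e_j}.)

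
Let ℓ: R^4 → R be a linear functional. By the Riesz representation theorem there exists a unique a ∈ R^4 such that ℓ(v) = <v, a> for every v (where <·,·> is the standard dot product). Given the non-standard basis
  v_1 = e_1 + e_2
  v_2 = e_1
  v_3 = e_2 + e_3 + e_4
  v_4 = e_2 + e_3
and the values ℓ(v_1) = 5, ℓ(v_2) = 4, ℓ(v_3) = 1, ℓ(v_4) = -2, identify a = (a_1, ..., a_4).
a = (4, 1, -3, 3)

Write a = (a_1, ..., a_4) in the standard basis. For each basis vector v_i, ℓ(v_i) = <v_i, a> is a linear equation in the a_j's. Collect the n equations into a matrix system V a = ℓ, where row i of V is v_i (expressed in the standard basis). Since V is invertible (lower-triangular with 1s on the diagonal, up to permutation), solve by back-substitution:
  V =
[[1, 1, 0, 0],
 [1, 0, 0, 0],
 [0, 1, 1, 1],
 [0, 1, 1, 0]]
  V a = (5, 4, 1, -2)
Solving gives a = (4, 1, -3, 3).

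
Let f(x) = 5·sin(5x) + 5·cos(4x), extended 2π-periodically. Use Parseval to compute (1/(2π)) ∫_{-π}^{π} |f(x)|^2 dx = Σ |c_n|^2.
Σ |c_n|^2 = 25

Expand |f|^2 and use orthogonality of {sin(nx), cos(mx)} on [-π, π]:
  ∫_{-π}^{π} sin(nx)^2 dx = π, ∫ cos(mx)^2 dx = π, and cross terms integrate to 0.
So ∫_{-π}^{π} f(x)^2 dx = 5^2 · π + 5^2 · π = (25 + 25)π.
Divide by 2π: (25 + 25)/2 = 25.
By Parseval, this equals Σ |c_n|^2.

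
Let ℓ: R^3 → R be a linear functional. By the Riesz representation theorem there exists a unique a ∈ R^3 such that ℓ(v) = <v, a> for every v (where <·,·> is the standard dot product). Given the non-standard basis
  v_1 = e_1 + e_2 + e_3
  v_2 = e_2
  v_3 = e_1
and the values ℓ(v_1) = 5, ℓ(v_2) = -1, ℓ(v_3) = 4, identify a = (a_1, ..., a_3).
a = (4, -1, 2)

Write a = (a_1, ..., a_3) in the standard basis. For each basis vector v_i, ℓ(v_i) = <v_i, a> is a linear equation in the a_j's. Collect the n equations into a matrix system V a = ℓ, where row i of V is v_i (expressed in the standard basis). Since V is invertible (lower-triangular with 1s on the diagonal, up to permutation), solve by back-substitution:
  V =
[[1, 1, 1],
 [0, 1, 0],
 [1, 0, 0]]
  V a = (5, -1, 4)
Solving gives a = (4, -1, 2).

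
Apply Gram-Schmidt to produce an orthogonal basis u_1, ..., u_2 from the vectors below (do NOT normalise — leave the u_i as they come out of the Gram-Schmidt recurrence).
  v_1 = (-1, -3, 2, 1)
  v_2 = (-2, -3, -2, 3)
Orthogonal basis:
  u_1 = (-1, -3, 2, 1)
  u_2 = (-4/3, -1, -10/3, 7/3)

Apply the Gram-Schmidt recurrence
  u_1 = v_1
  u_i = v_i − Σ_{j<i} ((v_i · u_j) / (u_j · u_j)) · u_j.

Step by step this gives:
  u_1 = (-1, -3, 2, 1)
  u_2 = (-4/3, -1, -10/3, 7/3)

Orthogonality check:
  u_2 · u_1 = 0 (should be 0)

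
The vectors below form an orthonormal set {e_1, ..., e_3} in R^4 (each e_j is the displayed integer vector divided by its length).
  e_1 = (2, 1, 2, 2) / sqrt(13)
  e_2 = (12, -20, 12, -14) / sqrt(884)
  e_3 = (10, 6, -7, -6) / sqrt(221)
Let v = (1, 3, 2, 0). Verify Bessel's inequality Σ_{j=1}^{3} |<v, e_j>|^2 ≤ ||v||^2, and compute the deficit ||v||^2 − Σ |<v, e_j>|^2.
Σ |<v, e_j>|^2 = 101/13; ||v||^2 = 14; deficit = 81/13

Write each e_j = u_j / sqrt(<u_j, u_j>) where u_j is the displayed integer vector. Then <v, e_j> = <v, u_j> / sqrt(<u_j, u_j>), so |<v, e_j>|^2 = <v, u_j>^2 / <u_j, u_j>.
Coefficients: <v, e_1> = 9/sqrt(13), <v, e_2> = -24/sqrt(884), <v, e_3> = 14/sqrt(221).
Square and sum: Σ |<v, e_j>|^2 = 101/13.
Compute ||v||^2 = v·v = 14.
Deficit = 14 − 101/13 = 81/13 ≥ 0, confirming Bessel's inequality. (The deficit equals ||v − Σ <v,e_j> e_j||^2, the squared distance from v to span{e_j}.)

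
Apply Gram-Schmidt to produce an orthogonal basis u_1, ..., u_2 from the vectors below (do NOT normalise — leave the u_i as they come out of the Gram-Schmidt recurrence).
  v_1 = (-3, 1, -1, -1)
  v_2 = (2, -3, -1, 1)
Orthogonal basis:
  u_1 = (-3, 1, -1, -1)
  u_2 = (-1/4, -9/4, -7/4, 1/4)

Apply the Gram-Schmidt recurrence
  u_1 = v_1
  u_i = v_i − Σ_{j<i} ((v_i · u_j) / (u_j · u_j)) · u_j.

Step by step this gives:
  u_1 = (-3, 1, -1, -1)
  u_2 = (-1/4, -9/4, -7/4, 1/4)

Orthogonality check:
  u_2 · u_1 = 0 (should be 0)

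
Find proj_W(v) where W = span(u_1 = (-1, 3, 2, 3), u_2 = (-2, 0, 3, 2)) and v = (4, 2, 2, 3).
proj_W(v) = (37/195, 199/65, 44/195, 361/195)

Set up U = [u_1 | ... | u_2] ∈ R^(4×2). The projector onto W = col(U) is P = U (U^T U)^(-1) U^T.
Compute U^T U =
  [23, 14]
  [14, 17],
and U^T v = (15, 4).
Solve U^T U · c = U^T v for the coefficients: c = (199/195, -118/195). The projection is proj_W(v) = U c.
Check: (v - proj_W(v)) · u_1 = 0  (should be 0).
Check: (v - proj_W(v)) · u_2 = 0  (should be 0).
Result: proj_W(v) = (37/195, 199/65, 44/195, 361/195).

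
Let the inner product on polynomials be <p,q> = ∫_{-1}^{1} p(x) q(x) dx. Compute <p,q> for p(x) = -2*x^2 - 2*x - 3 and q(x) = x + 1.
<p,q> = -26/3

Expand the product: p(x)·q(x) = -2*x^3 - 4*x^2 - 5*x - 3.
∫_{-1}^{1} of each monomial x^k gives [2/(k+1) if k even, 0 if k odd]. Integrating term-by-term (or equivalently evaluating the antiderivative F(x) = -x^4/2 - 4*x^3/3 - 5*x^2/2 - 3*x at the endpoints):
  F(1) − F(−1) = -22/3 − (4/3) = -26/3.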